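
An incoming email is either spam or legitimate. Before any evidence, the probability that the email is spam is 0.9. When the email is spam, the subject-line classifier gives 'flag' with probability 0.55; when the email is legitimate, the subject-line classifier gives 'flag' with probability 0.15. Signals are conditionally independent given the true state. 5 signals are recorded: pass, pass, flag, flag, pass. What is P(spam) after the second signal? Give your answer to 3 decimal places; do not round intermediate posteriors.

0.716

After 'pass': P(spam) = 0.45·0.9000 / (0.45·0.9000 + 0.85·0.1000) ≈ 0.8265
After 'pass': P(spam) = 0.45·0.8265 / (0.45·0.8265 + 0.85·0.1735) ≈ 0.7161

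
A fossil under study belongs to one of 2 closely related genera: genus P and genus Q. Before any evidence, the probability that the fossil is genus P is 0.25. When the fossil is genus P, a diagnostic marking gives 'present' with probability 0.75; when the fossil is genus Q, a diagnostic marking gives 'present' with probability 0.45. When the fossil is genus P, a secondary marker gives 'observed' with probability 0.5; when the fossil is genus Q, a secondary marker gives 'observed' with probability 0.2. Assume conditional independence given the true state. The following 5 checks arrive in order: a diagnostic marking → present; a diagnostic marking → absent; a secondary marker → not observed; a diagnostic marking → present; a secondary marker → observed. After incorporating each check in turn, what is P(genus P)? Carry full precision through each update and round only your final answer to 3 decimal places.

0.397

After a diagnostic marking='present': P(genus P) = 0.75·0.2500 / (0.75·0.2500 + 0.45·0.7500) ≈ 0.3571
After a diagnostic marking='absent': P(genus P) = 0.25·0.3571 / (0.25·0.3571 + 0.55·0.6429) ≈ 0.2016
After a secondary marker='not observed': P(genus P) = 0.5·0.2016 / (0.5·0.2016 + 0.8·0.7984) ≈ 0.1363
After a diagnostic marking='present': P(genus P) = 0.75·0.1363 / (0.75·0.1363 + 0.45·0.8637) ≈ 0.2083
After a secondary marker='observed': P(genus P) = 0.5·0.2083 / (0.5·0.2083 + 0.2·0.7917) ≈ 0.3967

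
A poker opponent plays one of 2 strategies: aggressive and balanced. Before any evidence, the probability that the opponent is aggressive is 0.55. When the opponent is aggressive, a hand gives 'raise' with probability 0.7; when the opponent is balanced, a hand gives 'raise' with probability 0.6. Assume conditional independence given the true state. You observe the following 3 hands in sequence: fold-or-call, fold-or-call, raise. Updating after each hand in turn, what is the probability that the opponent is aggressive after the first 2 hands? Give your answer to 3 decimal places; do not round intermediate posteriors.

After 'fold-or-call': P(aggressive) = 0.3·0.5500 / (0.3·0.5500 + 0.4·0.4500) ≈ 0.4783
After 'fold-or-call': P(aggressive) = 0.3·0.4783 / (0.3·0.4783 + 0.4·0.5217) ≈ 0.4074

0.407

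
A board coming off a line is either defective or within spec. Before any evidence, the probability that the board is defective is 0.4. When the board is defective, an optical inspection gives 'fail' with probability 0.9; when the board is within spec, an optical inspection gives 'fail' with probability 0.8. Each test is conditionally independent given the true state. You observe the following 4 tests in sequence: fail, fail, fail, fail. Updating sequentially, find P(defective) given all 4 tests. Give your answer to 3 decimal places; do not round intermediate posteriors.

0.516

After 'fail': P(defective) = 0.9·0.4000 / (0.9·0.4000 + 0.8·0.6000) ≈ 0.4286
After 'fail': P(defective) = 0.9·0.4286 / (0.9·0.4286 + 0.8·0.5714) ≈ 0.4576
After 'fail': P(defective) = 0.9·0.4576 / (0.9·0.4576 + 0.8·0.5424) ≈ 0.4870
After 'fail': P(defective) = 0.9·0.4870 / (0.9·0.4870 + 0.8·0.5130) ≈ 0.5164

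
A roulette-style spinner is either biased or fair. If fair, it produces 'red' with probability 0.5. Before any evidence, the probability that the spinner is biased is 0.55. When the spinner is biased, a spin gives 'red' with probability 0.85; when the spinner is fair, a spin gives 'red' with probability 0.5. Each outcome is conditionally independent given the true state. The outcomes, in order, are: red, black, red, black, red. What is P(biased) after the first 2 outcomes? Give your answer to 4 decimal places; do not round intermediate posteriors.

After 'red': P(biased) = 0.85·0.5500 / (0.85·0.5500 + 0.5·0.4500) ≈ 0.6751
After 'black': P(biased) = 0.15·0.6751 / (0.15·0.6751 + 0.5·0.3249) ≈ 0.3840

0.3840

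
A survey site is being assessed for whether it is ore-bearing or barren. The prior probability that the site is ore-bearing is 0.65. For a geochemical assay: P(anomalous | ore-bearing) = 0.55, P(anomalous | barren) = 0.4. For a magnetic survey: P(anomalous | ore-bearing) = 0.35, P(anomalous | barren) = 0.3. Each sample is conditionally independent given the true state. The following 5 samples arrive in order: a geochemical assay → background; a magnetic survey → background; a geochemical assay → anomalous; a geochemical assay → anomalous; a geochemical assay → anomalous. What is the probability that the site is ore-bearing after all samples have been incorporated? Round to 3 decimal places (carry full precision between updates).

After a geochemical assay='background': P(ore) = 0.45·0.6500 / (0.45·0.6500 + 0.6·0.3500) ≈ 0.5821
After a magnetic survey='background': P(ore) = 0.65·0.5821 / (0.65·0.5821 + 0.7·0.4179) ≈ 0.5640
After a geochemical assay='anomalous': P(ore) = 0.55·0.5640 / (0.55·0.5640 + 0.4·0.4360) ≈ 0.6401
After a geochemical assay='anomalous': P(ore) = 0.55·0.6401 / (0.55·0.6401 + 0.4·0.3599) ≈ 0.7097
After a geochemical assay='anomalous': P(ore) = 0.55·0.7097 / (0.55·0.7097 + 0.4·0.2903) ≈ 0.7708

0.771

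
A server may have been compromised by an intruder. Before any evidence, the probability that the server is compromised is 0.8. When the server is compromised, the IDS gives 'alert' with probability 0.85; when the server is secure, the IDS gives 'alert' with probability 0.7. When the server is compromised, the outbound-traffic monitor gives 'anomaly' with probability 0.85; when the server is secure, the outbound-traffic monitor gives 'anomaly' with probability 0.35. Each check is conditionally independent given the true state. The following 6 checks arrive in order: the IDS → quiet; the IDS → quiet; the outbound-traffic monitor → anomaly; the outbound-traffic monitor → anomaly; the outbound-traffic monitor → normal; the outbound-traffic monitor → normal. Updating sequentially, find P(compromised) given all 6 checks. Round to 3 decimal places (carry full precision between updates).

0.239

After the IDS='quiet': P(compromised) = 0.15·0.8000 / (0.15·0.8000 + 0.3·0.2000) ≈ 0.6667
After the IDS='quiet': P(compromised) = 0.15·0.6667 / (0.15·0.6667 + 0.3·0.3333) ≈ 0.5000
After the outbound-traffic monitor='anomaly': P(compromised) = 0.85·0.5000 / (0.85·0.5000 + 0.35·0.5000) ≈ 0.7083
After the outbound-traffic monitor='anomaly': P(compromised) = 0.85·0.7083 / (0.85·0.7083 + 0.35·0.2917) ≈ 0.8550
After the outbound-traffic monitor='normal': P(compromised) = 0.15·0.8550 / (0.15·0.8550 + 0.65·0.1450) ≈ 0.5765
After the outbound-traffic monitor='normal': P(compromised) = 0.15·0.5765 / (0.15·0.5765 + 0.65·0.4235) ≈ 0.2390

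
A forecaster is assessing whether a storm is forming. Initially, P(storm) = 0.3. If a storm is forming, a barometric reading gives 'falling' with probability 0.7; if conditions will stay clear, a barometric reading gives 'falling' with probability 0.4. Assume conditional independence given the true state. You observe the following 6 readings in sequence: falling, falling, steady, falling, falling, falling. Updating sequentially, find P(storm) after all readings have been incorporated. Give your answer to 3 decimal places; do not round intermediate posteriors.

0.779

After 'falling': P(storm) = 0.7·0.3000 / (0.7·0.3000 + 0.4·0.7000) ≈ 0.4286
After 'falling': P(storm) = 0.7·0.4286 / (0.7·0.4286 + 0.4·0.5714) ≈ 0.5676
After 'steady': P(storm) = 0.3·0.5676 / (0.3·0.5676 + 0.6·0.4324) ≈ 0.3962
After 'falling': P(storm) = 0.7·0.3962 / (0.7·0.3962 + 0.4·0.6038) ≈ 0.5345
After 'falling': P(storm) = 0.7·0.5345 / (0.7·0.5345 + 0.4·0.4655) ≈ 0.6677
After 'falling': P(storm) = 0.7·0.6677 / (0.7·0.6677 + 0.4·0.3323) ≈ 0.7786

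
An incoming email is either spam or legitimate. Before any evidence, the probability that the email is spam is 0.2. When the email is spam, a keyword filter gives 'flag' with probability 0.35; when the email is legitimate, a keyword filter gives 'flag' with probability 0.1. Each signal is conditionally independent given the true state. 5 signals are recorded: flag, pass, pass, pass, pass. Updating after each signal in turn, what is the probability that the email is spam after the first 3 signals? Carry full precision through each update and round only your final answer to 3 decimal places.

After 'flag': P(spam) = 0.35·0.2000 / (0.35·0.2000 + 0.1·0.8000) ≈ 0.4667
After 'pass': P(spam) = 0.65·0.4667 / (0.65·0.4667 + 0.9·0.5333) ≈ 0.3872
After 'pass': P(spam) = 0.65·0.3872 / (0.65·0.3872 + 0.9·0.6128) ≈ 0.3134

0.313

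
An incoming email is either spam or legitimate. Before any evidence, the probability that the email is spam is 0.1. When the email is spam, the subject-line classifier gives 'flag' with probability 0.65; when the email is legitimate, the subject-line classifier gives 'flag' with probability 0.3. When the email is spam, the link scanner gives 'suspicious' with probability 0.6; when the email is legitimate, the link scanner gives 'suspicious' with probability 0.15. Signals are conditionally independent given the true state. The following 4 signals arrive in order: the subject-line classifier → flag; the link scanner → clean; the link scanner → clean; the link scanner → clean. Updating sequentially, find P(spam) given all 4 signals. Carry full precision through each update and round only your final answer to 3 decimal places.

0.024

Each posterior becomes the prior for the next update.
After the subject-line classifier='flag': P(spam) = 0.65·0.1000 / (0.65·0.1000 + 0.3·0.9000) ≈ 0.1940
After the link scanner='clean': P(spam) = 0.4·0.1940 / (0.4·0.1940 + 0.85·0.8060) ≈ 0.1018
After the link scanner='clean': P(spam) = 0.4·0.1018 / (0.4·0.1018 + 0.85·0.8982) ≈ 0.0506
After the link scanner='clean': P(spam) = 0.4·0.0506 / (0.4·0.0506 + 0.85·0.9494) ≈ 0.0245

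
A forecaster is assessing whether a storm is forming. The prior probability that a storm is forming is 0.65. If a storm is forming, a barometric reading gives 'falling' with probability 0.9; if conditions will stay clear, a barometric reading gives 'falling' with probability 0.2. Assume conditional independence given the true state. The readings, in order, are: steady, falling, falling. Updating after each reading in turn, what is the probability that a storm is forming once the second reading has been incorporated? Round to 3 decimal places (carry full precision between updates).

0.511

After 'steady': P(storm) = 0.1·0.6500 / (0.1·0.6500 + 0.8·0.3500) ≈ 0.1884
After 'falling': P(storm) = 0.9·0.1884 / (0.9·0.1884 + 0.2·0.8116) ≈ 0.5109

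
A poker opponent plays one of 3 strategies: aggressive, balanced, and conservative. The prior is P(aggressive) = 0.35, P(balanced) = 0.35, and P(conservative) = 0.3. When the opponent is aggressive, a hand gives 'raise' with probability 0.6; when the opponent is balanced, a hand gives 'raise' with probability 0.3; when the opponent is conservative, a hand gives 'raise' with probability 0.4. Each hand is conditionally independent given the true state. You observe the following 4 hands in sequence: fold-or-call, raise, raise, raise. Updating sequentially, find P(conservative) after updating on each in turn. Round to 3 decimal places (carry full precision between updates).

After 'fold-or-call': normaliser = 0.4·0.3500 + 0.7·0.3500 + 0.6·0.3000; P(aggressive) ≈ 0.2478, P(balanced) ≈ 0.4336, P(conservative) ≈ 0.3186
After 'raise': normaliser = 0.6·0.2478 + 0.3·0.4336 + 0.4·0.3186; P(aggressive) ≈ 0.3660, P(balanced) ≈ 0.3203, P(conservative) ≈ 0.3137
After 'raise': normaliser = 0.6·0.3660 + 0.3·0.3203 + 0.4·0.3137; P(aggressive) ≈ 0.4978, P(balanced) ≈ 0.2178, P(conservative) ≈ 0.2844
After 'raise': normaliser = 0.6·0.4978 + 0.3·0.2178 + 0.4·0.2844; P(aggressive) ≈ 0.6251, P(balanced) ≈ 0.1367, P(conservative) ≈ 0.2381

0.238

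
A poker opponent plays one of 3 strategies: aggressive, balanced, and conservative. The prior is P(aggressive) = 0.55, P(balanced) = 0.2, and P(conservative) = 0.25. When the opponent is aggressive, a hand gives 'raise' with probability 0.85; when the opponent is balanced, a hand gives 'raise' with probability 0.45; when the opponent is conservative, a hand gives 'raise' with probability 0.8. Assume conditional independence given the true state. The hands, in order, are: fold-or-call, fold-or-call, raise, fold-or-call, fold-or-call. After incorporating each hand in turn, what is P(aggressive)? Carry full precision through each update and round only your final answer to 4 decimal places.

After 'fold-or-call': normaliser = 0.15·0.5500 + 0.55·0.2000 + 0.2·0.2500; P(aggressive) ≈ 0.3402, P(balanced) ≈ 0.4536, P(conservative) ≈ 0.2062
After 'fold-or-call': normaliser = 0.15·0.3402 + 0.55·0.4536 + 0.2·0.2062; P(aggressive) ≈ 0.1493, P(balanced) ≈ 0.7300, P(conservative) ≈ 0.1207
After 'raise': normaliser = 0.85·0.1493 + 0.45·0.7300 + 0.8·0.1207; P(aggressive) ≈ 0.2299, P(balanced) ≈ 0.5952, P(conservative) ≈ 0.1749
After 'fold-or-call': normaliser = 0.15·0.2299 + 0.55·0.5952 + 0.2·0.1749; P(aggressive) ≈ 0.0869, P(balanced) ≈ 0.8249, P(conservative) ≈ 0.0881
After 'fold-or-call': normaliser = 0.15·0.0869 + 0.55·0.8249 + 0.2·0.0881; P(aggressive) ≈ 0.0269, P(balanced) ≈ 0.9367, P(conservative) ≈ 0.0364

0.0269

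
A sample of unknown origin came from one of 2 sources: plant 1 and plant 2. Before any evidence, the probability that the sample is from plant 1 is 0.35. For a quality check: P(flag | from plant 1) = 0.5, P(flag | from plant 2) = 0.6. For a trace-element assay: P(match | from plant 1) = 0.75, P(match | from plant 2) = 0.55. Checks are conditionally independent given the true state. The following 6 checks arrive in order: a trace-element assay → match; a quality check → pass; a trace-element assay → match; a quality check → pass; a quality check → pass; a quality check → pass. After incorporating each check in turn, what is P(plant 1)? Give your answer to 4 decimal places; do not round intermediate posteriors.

After a trace-element assay='match': P(plant 1) = 0.75·0.3500 / (0.75·0.3500 + 0.55·0.6500) ≈ 0.4234
After a quality check='pass': P(plant 1) = 0.5·0.4234 / (0.5·0.4234 + 0.4·0.5766) ≈ 0.4786
After a trace-element assay='match': P(plant 1) = 0.75·0.4786 / (0.75·0.4786 + 0.55·0.5214) ≈ 0.5559
After a quality check='pass': P(plant 1) = 0.5·0.5559 / (0.5·0.5559 + 0.4·0.4441) ≈ 0.6101
After a quality check='pass': P(plant 1) = 0.5·0.6101 / (0.5·0.6101 + 0.4·0.3899) ≈ 0.6617
After a quality check='pass': P(plant 1) = 0.5·0.6617 / (0.5·0.6617 + 0.4·0.3383) ≈ 0.7097

0.7097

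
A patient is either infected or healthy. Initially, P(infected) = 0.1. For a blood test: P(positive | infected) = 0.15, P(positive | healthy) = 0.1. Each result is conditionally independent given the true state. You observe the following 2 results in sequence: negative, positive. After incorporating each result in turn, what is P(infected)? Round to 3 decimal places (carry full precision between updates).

After 'negative': P(infected) = 0.85·0.1000 / (0.85·0.1000 + 0.9·0.9000) ≈ 0.0950
After 'positive': P(infected) = 0.15·0.0950 / (0.15·0.0950 + 0.1·0.9050) ≈ 0.1360

0.136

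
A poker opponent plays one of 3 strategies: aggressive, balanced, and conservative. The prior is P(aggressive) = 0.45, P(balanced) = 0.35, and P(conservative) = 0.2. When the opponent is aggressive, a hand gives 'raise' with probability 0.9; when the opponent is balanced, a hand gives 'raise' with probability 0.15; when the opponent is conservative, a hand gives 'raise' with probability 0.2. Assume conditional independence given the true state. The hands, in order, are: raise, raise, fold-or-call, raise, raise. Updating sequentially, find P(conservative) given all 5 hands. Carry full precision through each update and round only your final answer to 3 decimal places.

0.009

After 'raise': normaliser = 0.9·0.4500 + 0.15·0.3500 + 0.2·0.2000; P(aggressive) ≈ 0.8141, P(balanced) ≈ 0.1055, P(conservative) ≈ 0.0804
After 'raise': normaliser = 0.9·0.8141 + 0.15·0.1055 + 0.2·0.0804; P(aggressive) ≈ 0.9583, P(balanced) ≈ 0.0207, P(conservative) ≈ 0.0210
After 'fold-or-call': normaliser = 0.1·0.9583 + 0.85·0.0207 + 0.8·0.0210; P(aggressive) ≈ 0.7357, P(balanced) ≈ 0.1351, P(conservative) ≈ 0.1292
After 'raise': normaliser = 0.9·0.7357 + 0.15·0.1351 + 0.2·0.1292; P(aggressive) ≈ 0.9349, P(balanced) ≈ 0.0286, P(conservative) ≈ 0.0365
After 'raise': normaliser = 0.9·0.9349 + 0.15·0.0286 + 0.2·0.0365; P(aggressive) ≈ 0.9864, P(balanced) ≈ 0.0050, P(conservative) ≈ 0.0086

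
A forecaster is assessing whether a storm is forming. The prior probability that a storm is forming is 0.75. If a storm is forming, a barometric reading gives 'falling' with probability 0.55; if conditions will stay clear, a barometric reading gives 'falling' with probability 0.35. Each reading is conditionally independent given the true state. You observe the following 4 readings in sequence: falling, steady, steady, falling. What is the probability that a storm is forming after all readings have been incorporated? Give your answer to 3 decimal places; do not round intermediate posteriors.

Each posterior becomes the prior for the next update.
After 'falling': P(storm) = 0.55·0.7500 / (0.55·0.7500 + 0.35·0.2500) ≈ 0.8250
After 'steady': P(storm) = 0.45·0.8250 / (0.45·0.8250 + 0.65·0.1750) ≈ 0.7655
After 'steady': P(storm) = 0.45·0.7655 / (0.45·0.7655 + 0.65·0.2345) ≈ 0.6932
After 'falling': P(storm) = 0.55·0.6932 / (0.55·0.6932 + 0.35·0.3068) ≈ 0.7803

0.780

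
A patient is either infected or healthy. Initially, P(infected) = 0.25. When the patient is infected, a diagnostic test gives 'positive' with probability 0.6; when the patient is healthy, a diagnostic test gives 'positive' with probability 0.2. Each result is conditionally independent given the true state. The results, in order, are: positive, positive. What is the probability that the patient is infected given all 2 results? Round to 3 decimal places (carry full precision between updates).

After 'positive': P(infected) = 0.6·0.2500 / (0.6·0.2500 + 0.2·0.7500) ≈ 0.5000
After 'positive': P(infected) = 0.6·0.5000 / (0.6·0.5000 + 0.2·0.5000) ≈ 0.7500

0.750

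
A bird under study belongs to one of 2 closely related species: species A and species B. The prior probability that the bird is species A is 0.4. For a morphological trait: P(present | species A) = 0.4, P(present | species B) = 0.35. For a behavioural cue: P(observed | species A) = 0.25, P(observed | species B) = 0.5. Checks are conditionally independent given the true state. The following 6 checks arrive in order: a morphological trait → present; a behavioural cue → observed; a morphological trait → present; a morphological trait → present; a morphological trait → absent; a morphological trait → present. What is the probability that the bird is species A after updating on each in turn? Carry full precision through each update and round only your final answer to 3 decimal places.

0.344

After a morphological trait='present': P(species A) = 0.4·0.4000 / (0.4·0.4000 + 0.35·0.6000) ≈ 0.4324
After a behavioural cue='observed': P(species A) = 0.25·0.4324 / (0.25·0.4324 + 0.5·0.5676) ≈ 0.2759
After a morphological trait='present': P(species A) = 0.4·0.2759 / (0.4·0.2759 + 0.35·0.7241) ≈ 0.3033
After a morphological trait='present': P(species A) = 0.4·0.3033 / (0.4·0.3033 + 0.35·0.6967) ≈ 0.3323
After a morphological trait='absent': P(species A) = 0.6·0.3323 / (0.6·0.3323 + 0.65·0.6677) ≈ 0.3147
After a morphological trait='present': P(species A) = 0.4·0.3147 / (0.4·0.3147 + 0.35·0.6853) ≈ 0.3442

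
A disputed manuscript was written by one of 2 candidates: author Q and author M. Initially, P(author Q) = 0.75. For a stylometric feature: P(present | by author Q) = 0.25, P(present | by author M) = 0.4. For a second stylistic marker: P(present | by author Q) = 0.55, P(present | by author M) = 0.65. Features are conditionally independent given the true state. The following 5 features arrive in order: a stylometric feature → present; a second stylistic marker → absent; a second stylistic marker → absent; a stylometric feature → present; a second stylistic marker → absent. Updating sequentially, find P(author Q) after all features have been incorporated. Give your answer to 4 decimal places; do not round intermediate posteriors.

0.7135

After a stylometric feature='present': P(author Q) = 0.25·0.7500 / (0.25·0.7500 + 0.4·0.2500) ≈ 0.6522
After a second stylistic marker='absent': P(author Q) = 0.45·0.6522 / (0.45·0.6522 + 0.35·0.3478) ≈ 0.7068
After a second stylistic marker='absent': P(author Q) = 0.45·0.7068 / (0.45·0.7068 + 0.35·0.2932) ≈ 0.7561
After a stylometric feature='present': P(author Q) = 0.25·0.7561 / (0.25·0.7561 + 0.4·0.2439) ≈ 0.6595
After a second stylistic marker='absent': P(author Q) = 0.45·0.6595 / (0.45·0.6595 + 0.35·0.3405) ≈ 0.7135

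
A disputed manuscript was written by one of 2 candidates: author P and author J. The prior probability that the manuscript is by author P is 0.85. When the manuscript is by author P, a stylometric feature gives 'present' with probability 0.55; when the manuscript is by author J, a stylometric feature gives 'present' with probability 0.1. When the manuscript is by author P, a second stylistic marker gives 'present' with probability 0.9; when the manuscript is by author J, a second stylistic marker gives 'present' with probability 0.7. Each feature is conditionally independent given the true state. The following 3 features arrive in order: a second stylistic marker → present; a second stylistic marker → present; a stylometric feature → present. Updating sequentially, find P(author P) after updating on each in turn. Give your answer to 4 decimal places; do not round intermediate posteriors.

After a second stylistic marker='present': P(author P) = 0.9·0.8500 / (0.9·0.8500 + 0.7·0.1500) ≈ 0.8793
After a second stylistic marker='present': P(author P) = 0.9·0.8793 / (0.9·0.8793 + 0.7·0.1207) ≈ 0.9035
After a stylometric feature='present': P(author P) = 0.55·0.9035 / (0.55·0.9035 + 0.1·0.0965) ≈ 0.9810

0.9810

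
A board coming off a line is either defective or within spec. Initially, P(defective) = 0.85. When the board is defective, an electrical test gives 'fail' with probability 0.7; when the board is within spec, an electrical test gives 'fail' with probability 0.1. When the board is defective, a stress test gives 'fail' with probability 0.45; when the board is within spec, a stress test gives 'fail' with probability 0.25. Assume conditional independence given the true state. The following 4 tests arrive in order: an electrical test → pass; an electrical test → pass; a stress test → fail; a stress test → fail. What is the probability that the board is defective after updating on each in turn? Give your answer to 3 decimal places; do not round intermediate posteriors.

After an electrical test='pass': P(defective) = 0.3·0.8500 / (0.3·0.8500 + 0.9·0.1500) ≈ 0.6538
After an electrical test='pass': P(defective) = 0.3·0.6538 / (0.3·0.6538 + 0.9·0.3462) ≈ 0.3864
After a stress test='fail': P(defective) = 0.45·0.3864 / (0.45·0.3864 + 0.25·0.6136) ≈ 0.5312
After a stress test='fail': P(defective) = 0.45·0.5312 / (0.45·0.5312 + 0.25·0.4688) ≈ 0.6711

0.671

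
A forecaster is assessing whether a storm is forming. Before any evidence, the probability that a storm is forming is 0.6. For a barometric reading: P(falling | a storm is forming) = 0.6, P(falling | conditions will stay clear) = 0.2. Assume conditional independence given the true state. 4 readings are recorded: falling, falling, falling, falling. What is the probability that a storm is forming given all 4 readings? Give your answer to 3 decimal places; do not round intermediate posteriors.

0.992

After 'falling': P(storm) = 0.6·0.6000 / (0.6·0.6000 + 0.2·0.4000) ≈ 0.8182
After 'falling': P(storm) = 0.6·0.8182 / (0.6·0.8182 + 0.2·0.1818) ≈ 0.9310
After 'falling': P(storm) = 0.6·0.9310 / (0.6·0.9310 + 0.2·0.0690) ≈ 0.9759
After 'falling': P(storm) = 0.6·0.9759 / (0.6·0.9759 + 0.2·0.0241) ≈ 0.9918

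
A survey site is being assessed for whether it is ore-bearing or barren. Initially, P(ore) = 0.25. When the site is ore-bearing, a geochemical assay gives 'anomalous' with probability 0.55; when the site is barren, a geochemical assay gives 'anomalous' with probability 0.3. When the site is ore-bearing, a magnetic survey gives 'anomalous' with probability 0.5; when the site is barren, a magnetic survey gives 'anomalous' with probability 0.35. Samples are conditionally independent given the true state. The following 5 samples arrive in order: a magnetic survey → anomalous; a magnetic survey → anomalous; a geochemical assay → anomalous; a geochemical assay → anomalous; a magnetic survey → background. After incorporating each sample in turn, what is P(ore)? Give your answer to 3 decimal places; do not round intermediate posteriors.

0.638

After a magnetic survey='anomalous': P(ore) = 0.5·0.2500 / (0.5·0.2500 + 0.35·0.7500) ≈ 0.3226
After a magnetic survey='anomalous': P(ore) = 0.5·0.3226 / (0.5·0.3226 + 0.35·0.6774) ≈ 0.4049
After a geochemical assay='anomalous': P(ore) = 0.55·0.4049 / (0.55·0.4049 + 0.3·0.5951) ≈ 0.5550
After a geochemical assay='anomalous': P(ore) = 0.55·0.5550 / (0.55·0.5550 + 0.3·0.4450) ≈ 0.6957
After a magnetic survey='background': P(ore) = 0.5·0.6957 / (0.5·0.6957 + 0.65·0.3043) ≈ 0.6375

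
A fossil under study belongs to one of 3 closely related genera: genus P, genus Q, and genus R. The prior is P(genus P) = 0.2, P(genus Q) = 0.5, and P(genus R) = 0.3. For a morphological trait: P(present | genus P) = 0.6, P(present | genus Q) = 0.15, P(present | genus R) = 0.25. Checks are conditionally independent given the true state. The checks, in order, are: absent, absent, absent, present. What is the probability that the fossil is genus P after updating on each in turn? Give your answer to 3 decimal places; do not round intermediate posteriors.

0.090

After 'absent': normaliser = 0.4·0.2000 + 0.85·0.5000 + 0.75·0.3000; P(genus P) ≈ 0.1096, P(genus Q) ≈ 0.5822, P(genus R) ≈ 0.3082
After 'absent': normaliser = 0.4·0.1096 + 0.85·0.5822 + 0.75·0.3082; P(genus P) ≈ 0.0569, P(genus Q) ≈ 0.6428, P(genus R) ≈ 0.3003
After 'absent': normaliser = 0.4·0.0569 + 0.85·0.6428 + 0.75·0.3003; P(genus P) ≈ 0.0287, P(genus Q) ≈ 0.6878, P(genus R) ≈ 0.2835
After 'present': normaliser = 0.6·0.0287 + 0.15·0.6878 + 0.25·0.2835; P(genus P) ≈ 0.0900, P(genus Q) ≈ 0.5395, P(genus R) ≈ 0.3706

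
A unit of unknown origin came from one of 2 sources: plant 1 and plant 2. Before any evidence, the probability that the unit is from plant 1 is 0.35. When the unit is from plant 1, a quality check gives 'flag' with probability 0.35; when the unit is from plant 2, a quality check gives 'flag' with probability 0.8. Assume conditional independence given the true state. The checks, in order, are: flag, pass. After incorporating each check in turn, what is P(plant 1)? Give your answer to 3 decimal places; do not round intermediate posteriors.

0.434

After 'flag': P(plant 1) = 0.35·0.3500 / (0.35·0.3500 + 0.8·0.6500) ≈ 0.1907
After 'pass': P(plant 1) = 0.65·0.1907 / (0.65·0.1907 + 0.2·0.8093) ≈ 0.4336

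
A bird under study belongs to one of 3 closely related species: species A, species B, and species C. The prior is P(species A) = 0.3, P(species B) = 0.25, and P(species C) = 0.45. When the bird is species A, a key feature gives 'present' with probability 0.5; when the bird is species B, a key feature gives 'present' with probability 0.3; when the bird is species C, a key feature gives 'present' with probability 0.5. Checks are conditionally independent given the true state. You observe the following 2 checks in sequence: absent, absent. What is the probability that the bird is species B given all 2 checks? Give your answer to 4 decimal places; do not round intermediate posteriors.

Apply Bayes' rule sequentially, carrying P(species B) forward.
After 'absent': normaliser = 0.5·0.3000 + 0.7·0.2500 + 0.5·0.4500; P(species A) ≈ 0.2727, P(species B) ≈ 0.3182, P(species C) ≈ 0.4091
After 'absent': normaliser = 0.5·0.2727 + 0.7·0.3182 + 0.5·0.4091; P(species A) ≈ 0.2419, P(species B) ≈ 0.3952, P(species C) ≈ 0.3629

0.3952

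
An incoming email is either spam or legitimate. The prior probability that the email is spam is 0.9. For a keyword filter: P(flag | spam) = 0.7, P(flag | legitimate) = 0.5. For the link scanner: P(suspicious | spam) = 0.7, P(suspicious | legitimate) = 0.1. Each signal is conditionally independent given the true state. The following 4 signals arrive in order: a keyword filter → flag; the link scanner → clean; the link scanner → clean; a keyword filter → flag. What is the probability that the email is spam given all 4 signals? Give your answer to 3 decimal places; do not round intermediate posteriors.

0.662

After a keyword filter='flag': P(spam) = 0.7·0.9000 / (0.7·0.9000 + 0.5·0.1000) ≈ 0.9265
After the link scanner='clean': P(spam) = 0.3·0.9265 / (0.3·0.9265 + 0.9·0.0735) ≈ 0.8077
After the link scanner='clean': P(spam) = 0.3·0.8077 / (0.3·0.8077 + 0.9·0.1923) ≈ 0.5833
After a keyword filter='flag': P(spam) = 0.7·0.5833 / (0.7·0.5833 + 0.5·0.4167) ≈ 0.6622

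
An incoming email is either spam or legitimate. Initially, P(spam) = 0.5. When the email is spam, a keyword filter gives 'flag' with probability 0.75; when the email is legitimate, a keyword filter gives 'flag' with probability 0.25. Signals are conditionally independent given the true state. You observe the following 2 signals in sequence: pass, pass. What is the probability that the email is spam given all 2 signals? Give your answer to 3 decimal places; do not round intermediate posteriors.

After 'pass': P(spam) = 0.25·0.5000 / (0.25·0.5000 + 0.75·0.5000) ≈ 0.2500
After 'pass': P(spam) = 0.25·0.2500 / (0.25·0.2500 + 0.75·0.7500) ≈ 0.1000

0.100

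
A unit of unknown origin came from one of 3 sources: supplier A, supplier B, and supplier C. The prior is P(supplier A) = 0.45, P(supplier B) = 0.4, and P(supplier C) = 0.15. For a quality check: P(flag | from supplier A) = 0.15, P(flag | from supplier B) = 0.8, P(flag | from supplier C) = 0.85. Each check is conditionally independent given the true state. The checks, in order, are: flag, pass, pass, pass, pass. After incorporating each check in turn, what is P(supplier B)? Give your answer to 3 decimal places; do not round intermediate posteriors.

0.014

Each posterior becomes the prior for the next update.
After 'flag': normaliser = 0.15·0.4500 + 0.8·0.4000 + 0.85·0.1500; P(supplier A) ≈ 0.1311, P(supplier B) ≈ 0.6214, P(supplier C) ≈ 0.2476
After 'pass': normaliser = 0.85·0.1311 + 0.2·0.6214 + 0.15·0.2476; P(supplier A) ≈ 0.4084, P(supplier B) ≈ 0.4555, P(supplier C) ≈ 0.1361
After 'pass': normaliser = 0.85·0.4084 + 0.2·0.4555 + 0.15·0.1361; P(supplier A) ≈ 0.7568, P(supplier B) ≈ 0.1986, P(supplier C) ≈ 0.0445
After 'pass': normaliser = 0.85·0.7568 + 0.2·0.1986 + 0.15·0.0445; P(supplier A) ≈ 0.9327, P(supplier B) ≈ 0.0576, P(supplier C) ≈ 0.0097
After 'pass': normaliser = 0.85·0.9327 + 0.2·0.0576 + 0.15·0.0097; P(supplier A) ≈ 0.9839, P(supplier B) ≈ 0.0143, P(supplier C) ≈ 0.0018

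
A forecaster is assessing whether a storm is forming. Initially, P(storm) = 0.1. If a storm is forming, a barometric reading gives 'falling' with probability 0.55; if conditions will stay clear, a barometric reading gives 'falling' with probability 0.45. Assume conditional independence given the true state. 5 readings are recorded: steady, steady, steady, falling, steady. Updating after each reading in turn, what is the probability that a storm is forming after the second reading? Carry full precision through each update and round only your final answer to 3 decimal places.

0.069

Each posterior becomes the prior for the next update.
After 'steady': P(storm) = 0.45·0.1000 / (0.45·0.1000 + 0.55·0.9000) ≈ 0.0833
After 'steady': P(storm) = 0.45·0.0833 / (0.45·0.0833 + 0.55·0.9167) ≈ 0.0692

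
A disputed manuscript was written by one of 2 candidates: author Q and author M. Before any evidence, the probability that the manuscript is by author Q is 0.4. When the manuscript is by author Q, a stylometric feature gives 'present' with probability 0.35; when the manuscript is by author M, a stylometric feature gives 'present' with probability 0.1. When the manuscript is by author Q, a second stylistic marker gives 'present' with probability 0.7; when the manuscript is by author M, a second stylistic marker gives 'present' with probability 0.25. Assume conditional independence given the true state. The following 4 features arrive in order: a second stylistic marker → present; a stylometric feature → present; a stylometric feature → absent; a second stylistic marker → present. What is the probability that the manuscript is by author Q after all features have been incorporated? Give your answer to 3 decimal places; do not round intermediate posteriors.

0.930

After a second stylistic marker='present': P(author Q) = 0.7·0.4000 / (0.7·0.4000 + 0.25·0.6000) ≈ 0.6512
After a stylometric feature='present': P(author Q) = 0.35·0.6512 / (0.35·0.6512 + 0.1·0.3488) ≈ 0.8673
After a stylometric feature='absent': P(author Q) = 0.65·0.8673 / (0.65·0.8673 + 0.9·0.1327) ≈ 0.8251
After a second stylistic marker='present': P(author Q) = 0.7·0.8251 / (0.7·0.8251 + 0.25·0.1749) ≈ 0.9296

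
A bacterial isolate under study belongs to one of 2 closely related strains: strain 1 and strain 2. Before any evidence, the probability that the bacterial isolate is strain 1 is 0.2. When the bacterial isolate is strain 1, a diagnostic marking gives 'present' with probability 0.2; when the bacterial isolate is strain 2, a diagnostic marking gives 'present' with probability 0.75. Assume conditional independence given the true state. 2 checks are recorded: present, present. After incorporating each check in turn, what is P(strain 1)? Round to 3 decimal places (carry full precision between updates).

After 'present': P(strain 1) = 0.2·0.2000 / (0.2·0.2000 + 0.75·0.8000) ≈ 0.0625
After 'present': P(strain 1) = 0.2·0.0625 / (0.2·0.0625 + 0.75·0.9375) ≈ 0.0175

0.017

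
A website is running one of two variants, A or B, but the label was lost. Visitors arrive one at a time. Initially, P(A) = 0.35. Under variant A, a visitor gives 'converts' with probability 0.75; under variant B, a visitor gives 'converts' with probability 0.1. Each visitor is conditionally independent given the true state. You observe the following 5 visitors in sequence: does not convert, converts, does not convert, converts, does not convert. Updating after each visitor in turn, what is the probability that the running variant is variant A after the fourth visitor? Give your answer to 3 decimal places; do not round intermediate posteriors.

After 'does not convert': P(A) = 0.25·0.3500 / (0.25·0.3500 + 0.9·0.6500) ≈ 0.1301
After 'converts': P(A) = 0.75·0.1301 / (0.75·0.1301 + 0.1·0.8699) ≈ 0.5287
After 'does not convert': P(A) = 0.25·0.5287 / (0.25·0.5287 + 0.9·0.4713) ≈ 0.2376
After 'converts': P(A) = 0.75·0.2376 / (0.75·0.2376 + 0.1·0.7624) ≈ 0.7003

0.700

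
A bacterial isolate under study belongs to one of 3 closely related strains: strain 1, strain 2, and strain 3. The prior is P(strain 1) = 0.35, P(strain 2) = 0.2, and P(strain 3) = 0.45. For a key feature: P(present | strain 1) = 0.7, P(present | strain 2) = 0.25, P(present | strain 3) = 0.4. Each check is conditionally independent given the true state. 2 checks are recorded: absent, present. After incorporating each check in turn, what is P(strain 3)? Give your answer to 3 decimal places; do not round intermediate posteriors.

0.493

After 'absent': normaliser = 0.3·0.3500 + 0.75·0.2000 + 0.6·0.4500; P(strain 1) ≈ 0.2000, P(strain 2) ≈ 0.2857, P(strain 3) ≈ 0.5143
After 'present': normaliser = 0.7·0.2000 + 0.25·0.2857 + 0.4·0.5143; P(strain 1) ≈ 0.3356, P(strain 2) ≈ 0.1712, P(strain 3) ≈ 0.4932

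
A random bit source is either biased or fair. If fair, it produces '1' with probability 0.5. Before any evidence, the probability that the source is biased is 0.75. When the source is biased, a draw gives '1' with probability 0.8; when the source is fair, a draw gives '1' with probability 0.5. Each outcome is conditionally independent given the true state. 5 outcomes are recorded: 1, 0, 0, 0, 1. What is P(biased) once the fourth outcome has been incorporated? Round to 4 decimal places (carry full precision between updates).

0.2350

Apply Bayes' rule sequentially, carrying P(biased) forward.
After '1': P(biased) = 0.8·0.7500 / (0.8·0.7500 + 0.5·0.2500) ≈ 0.8276
After '0': P(biased) = 0.2·0.8276 / (0.2·0.8276 + 0.5·0.1724) ≈ 0.6575
After '0': P(biased) = 0.2·0.6575 / (0.2·0.6575 + 0.5·0.3425) ≈ 0.4344
After '0': P(biased) = 0.2·0.4344 / (0.2·0.4344 + 0.5·0.5656) ≈ 0.2350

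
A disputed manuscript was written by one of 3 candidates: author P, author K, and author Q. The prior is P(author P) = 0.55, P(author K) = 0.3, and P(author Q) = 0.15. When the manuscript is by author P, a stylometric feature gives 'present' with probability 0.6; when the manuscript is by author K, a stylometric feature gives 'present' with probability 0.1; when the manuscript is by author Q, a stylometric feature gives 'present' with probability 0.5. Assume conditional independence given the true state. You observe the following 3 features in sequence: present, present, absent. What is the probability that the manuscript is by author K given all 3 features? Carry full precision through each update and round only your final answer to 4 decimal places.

0.0268

After 'present': normaliser = 0.6·0.5500 + 0.1·0.3000 + 0.5·0.1500; P(author P) ≈ 0.7586, P(author K) ≈ 0.0690, P(author Q) ≈ 0.1724
After 'present': normaliser = 0.6·0.7586 + 0.1·0.0690 + 0.5·0.1724; P(author P) ≈ 0.8302, P(author K) ≈ 0.0126, P(author Q) ≈ 0.1572
After 'absent': normaliser = 0.4·0.8302 + 0.9·0.0126 + 0.5·0.1572; P(author P) ≈ 0.7869, P(author K) ≈ 0.0268, P(author Q) ≈ 0.1863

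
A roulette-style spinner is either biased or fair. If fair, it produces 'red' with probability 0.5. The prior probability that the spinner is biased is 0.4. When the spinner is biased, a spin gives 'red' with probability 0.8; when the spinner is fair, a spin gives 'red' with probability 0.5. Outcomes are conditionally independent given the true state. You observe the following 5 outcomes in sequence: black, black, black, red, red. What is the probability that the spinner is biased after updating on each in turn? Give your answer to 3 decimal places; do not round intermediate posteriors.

0.098

Apply Bayes' rule sequentially, carrying P(biased) forward.
After 'black': P(biased) = 0.2·0.4000 / (0.2·0.4000 + 0.5·0.6000) ≈ 0.2105
After 'black': P(biased) = 0.2·0.2105 / (0.2·0.2105 + 0.5·0.7895) ≈ 0.0964
After 'black': P(biased) = 0.2·0.0964 / (0.2·0.0964 + 0.5·0.9036) ≈ 0.0409
After 'red': P(biased) = 0.8·0.0409 / (0.8·0.0409 + 0.5·0.9591) ≈ 0.0639
After 'red': P(biased) = 0.8·0.0639 / (0.8·0.0639 + 0.5·0.9361) ≈ 0.0985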